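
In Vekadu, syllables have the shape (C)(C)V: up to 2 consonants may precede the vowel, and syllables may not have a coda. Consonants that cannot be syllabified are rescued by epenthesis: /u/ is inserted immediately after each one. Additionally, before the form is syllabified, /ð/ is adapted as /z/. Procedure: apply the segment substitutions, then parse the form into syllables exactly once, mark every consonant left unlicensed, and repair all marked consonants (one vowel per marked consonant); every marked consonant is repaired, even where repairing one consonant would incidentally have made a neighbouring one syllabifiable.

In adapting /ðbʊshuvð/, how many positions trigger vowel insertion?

After substitution the input is /zbʊshuvz/.
The unsyllabifiable consonants are /v/, /z/; each receives one epenthetic vowel.

2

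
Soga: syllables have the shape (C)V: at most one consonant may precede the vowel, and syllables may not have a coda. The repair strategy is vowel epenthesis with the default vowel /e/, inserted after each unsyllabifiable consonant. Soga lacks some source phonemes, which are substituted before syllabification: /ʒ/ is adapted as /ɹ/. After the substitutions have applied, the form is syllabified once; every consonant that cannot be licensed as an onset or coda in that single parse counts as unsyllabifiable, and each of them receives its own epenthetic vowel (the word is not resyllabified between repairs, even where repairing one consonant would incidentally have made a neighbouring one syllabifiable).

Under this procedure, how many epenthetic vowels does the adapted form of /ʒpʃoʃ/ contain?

3

After substitution the input is /ɹpʃoʃ/.
The unsyllabifiable consonants are /ɹ/, /p/, /ʃ/; each receives one epenthetic vowel.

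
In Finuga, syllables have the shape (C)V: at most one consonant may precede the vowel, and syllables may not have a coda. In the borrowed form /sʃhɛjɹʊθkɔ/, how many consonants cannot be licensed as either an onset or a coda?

Syllabifying with onset maximization leaves /s/, /ʃ/, /j/, /θ/ stranded (no codas are permitted; onsets are limited to one consonant).

4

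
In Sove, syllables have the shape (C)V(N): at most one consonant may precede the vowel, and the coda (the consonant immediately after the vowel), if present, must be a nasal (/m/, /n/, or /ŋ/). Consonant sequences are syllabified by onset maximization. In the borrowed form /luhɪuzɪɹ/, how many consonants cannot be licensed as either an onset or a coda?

1

The consonants /ɹ/ cannot be parsed into a legal (C)V(N) syllable (only a nasal (/m/, /n/, or /ŋ/) is licensed in coda position; onsets are limited to one consonant).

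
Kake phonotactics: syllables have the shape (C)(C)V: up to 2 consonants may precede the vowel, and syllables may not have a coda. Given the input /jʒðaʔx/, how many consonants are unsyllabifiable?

3

Syllabifying with onset maximization leaves /j/, /ʔ/, /x/ stranded (no codas are permitted; onsets may contain at most 2 consonants).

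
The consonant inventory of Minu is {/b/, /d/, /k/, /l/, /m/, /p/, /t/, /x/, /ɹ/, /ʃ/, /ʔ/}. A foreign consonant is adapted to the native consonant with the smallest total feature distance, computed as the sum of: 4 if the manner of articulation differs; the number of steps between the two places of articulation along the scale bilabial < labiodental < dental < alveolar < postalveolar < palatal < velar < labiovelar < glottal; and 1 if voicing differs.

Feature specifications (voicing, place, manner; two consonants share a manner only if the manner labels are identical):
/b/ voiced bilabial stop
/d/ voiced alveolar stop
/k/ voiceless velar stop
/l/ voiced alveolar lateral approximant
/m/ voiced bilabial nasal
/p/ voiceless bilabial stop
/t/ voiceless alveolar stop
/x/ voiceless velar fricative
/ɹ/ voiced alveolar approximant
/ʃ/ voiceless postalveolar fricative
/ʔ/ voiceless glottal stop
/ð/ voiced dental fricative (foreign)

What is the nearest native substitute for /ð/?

ʃ

/ʃ/ is closest: same manner (fricative), place distance 2 (dental→postalveolar), voicing differs (+1); total 3. Next closest is /d/ at distance 5.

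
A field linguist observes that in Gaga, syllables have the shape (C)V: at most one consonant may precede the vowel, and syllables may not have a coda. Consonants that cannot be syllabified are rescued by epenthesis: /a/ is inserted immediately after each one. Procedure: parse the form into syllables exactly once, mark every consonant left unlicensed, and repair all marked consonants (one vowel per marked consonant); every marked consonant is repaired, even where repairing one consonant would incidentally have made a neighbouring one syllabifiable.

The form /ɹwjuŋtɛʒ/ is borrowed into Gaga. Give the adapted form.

ɹawajuŋatɛʒa

Syllabifying with onset maximization leaves /ɹ/, /w/, /ŋ/, /ʒ/ stranded (no codas are permitted; onsets are limited to one consonant).
Inserting the epenthetic vowel yields /ɹ/ → /ɹa/, /w/ → /wa/, /ŋ/ → /ŋa/, /ʒ/ → /ʒa/.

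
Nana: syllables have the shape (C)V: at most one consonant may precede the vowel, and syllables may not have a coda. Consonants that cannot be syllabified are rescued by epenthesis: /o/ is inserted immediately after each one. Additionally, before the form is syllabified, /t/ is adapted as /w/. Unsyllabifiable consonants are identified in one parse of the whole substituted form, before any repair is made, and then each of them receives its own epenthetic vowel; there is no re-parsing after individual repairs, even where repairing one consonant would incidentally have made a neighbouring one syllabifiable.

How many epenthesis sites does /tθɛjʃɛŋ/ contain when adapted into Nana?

3

After substitution the input is /wθɛjʃɛŋ/.
The unsyllabifiable consonants are /w/, /j/, /ŋ/; each receives one epenthetic vowel.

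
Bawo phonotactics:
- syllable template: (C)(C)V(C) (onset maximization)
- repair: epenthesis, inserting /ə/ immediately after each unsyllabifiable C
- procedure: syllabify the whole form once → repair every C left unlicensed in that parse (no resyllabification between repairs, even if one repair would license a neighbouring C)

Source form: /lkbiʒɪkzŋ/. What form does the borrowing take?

ləkbiʒɪkzəŋə

The consonants /l/, /z/, /ŋ/ cannot be parsed into a legal (C)(C)V(C) syllable (at most one coda consonant is licensed; onsets may contain at most 2 consonants).
Inserting the epenthetic vowel yields /l/ → /lə/, /z/ → /zə/, /ŋ/ → /ŋə/.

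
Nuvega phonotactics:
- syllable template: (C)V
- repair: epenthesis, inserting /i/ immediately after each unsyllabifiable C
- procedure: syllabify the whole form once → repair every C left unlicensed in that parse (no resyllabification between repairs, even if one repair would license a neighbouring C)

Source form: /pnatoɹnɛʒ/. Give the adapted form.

pinatoɹinɛʒi

The consonants /p/, /ɹ/, /ʒ/ cannot be parsed into a legal (C)V syllable (no codas are permitted; onsets are limited to one consonant).
Epenthesis after each stranded consonant: /p/ → /pi/, /ɹ/ → /ɹi/, /ʒ/ → /ʒi/.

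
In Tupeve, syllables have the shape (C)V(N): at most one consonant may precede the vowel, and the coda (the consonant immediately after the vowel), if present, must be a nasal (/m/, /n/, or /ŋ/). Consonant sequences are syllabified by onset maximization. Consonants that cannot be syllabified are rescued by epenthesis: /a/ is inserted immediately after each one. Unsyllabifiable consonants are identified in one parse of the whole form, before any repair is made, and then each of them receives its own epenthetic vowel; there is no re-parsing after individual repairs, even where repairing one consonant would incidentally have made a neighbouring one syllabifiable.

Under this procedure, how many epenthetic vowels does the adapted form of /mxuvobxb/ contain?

4

The unsyllabifiable consonants are /m/, /b/, /x/, /b/; each receives one epenthetic vowel.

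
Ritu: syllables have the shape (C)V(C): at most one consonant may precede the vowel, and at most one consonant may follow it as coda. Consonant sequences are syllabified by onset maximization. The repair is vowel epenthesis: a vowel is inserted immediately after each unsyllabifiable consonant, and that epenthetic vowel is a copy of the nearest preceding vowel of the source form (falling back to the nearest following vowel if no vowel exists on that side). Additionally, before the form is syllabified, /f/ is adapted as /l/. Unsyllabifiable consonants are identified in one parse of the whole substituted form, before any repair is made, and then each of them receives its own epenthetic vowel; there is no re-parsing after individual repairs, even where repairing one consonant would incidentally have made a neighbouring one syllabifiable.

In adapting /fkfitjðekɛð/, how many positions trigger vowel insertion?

After substitution the input is /lklitjðekɛð/.
The unsyllabifiable consonants are /l/, /k/, /j/; each receives one epenthetic vowel.

3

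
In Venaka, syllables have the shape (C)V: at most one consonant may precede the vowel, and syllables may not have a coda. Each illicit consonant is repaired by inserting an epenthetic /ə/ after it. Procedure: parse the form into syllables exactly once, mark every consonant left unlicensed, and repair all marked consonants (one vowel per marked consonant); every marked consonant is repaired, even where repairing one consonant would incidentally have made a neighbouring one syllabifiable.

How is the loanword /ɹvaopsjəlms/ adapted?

The consonants /ɹ/, /p/, /s/, /l/, /m/, /s/ cannot be parsed into a legal (C)V syllable (no codas are permitted; onsets are limited to one consonant).
Epenthesis after each stranded consonant: /ɹ/ → /ɹə/, /p/ → /pə/, /s/ → /sə/, /l/ → /lə/, /m/ → /mə/, /s/ → /sə/.

ɹəvaopəsəjələməsə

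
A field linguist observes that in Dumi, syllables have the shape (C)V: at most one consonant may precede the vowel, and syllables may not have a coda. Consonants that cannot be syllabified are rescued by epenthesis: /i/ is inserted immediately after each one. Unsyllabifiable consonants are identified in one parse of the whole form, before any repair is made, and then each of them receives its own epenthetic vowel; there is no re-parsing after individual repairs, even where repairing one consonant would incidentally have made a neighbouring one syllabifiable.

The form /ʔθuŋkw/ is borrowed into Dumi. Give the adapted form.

ʔiθuŋikiwi

Under (C)V, the unsyllabifiable consonants are /ʔ/, /ŋ/, /k/, /w/ (no codas are permitted; onsets are limited to one consonant).
Epenthesis after each stranded consonant: /ʔ/ → /ʔi/, /ŋ/ → /ŋi/, /k/ → /ki/, /w/ → /wi/.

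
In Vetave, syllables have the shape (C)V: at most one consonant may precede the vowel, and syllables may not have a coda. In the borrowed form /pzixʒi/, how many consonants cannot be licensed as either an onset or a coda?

Under (C)V, the unsyllabifiable consonants are /p/, /x/ (no codas are permitted; onsets are limited to one consonant).

2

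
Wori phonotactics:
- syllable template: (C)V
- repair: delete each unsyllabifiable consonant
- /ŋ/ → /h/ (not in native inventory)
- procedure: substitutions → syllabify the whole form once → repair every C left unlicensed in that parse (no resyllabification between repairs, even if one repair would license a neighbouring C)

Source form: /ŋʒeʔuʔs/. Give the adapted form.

ʒeʔu

Substitution: /ŋ/ → /h/, giving /hʒeʔuʔs/.
Syllabifying with onset maximization leaves /h/, /ʔ/, /s/ stranded (no codas are permitted; onsets are limited to one consonant).
Deleting the stranded consonants removes /h/, /ʔ/, /s/.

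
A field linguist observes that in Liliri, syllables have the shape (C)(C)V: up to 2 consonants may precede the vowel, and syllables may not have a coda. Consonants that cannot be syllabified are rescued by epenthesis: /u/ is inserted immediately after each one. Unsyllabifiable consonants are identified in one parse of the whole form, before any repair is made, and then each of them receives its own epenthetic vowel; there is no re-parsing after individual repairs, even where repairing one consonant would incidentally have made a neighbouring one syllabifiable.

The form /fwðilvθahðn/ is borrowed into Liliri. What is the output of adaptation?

Syllabifying with onset maximization leaves /f/, /l/, /h/, /ð/, /n/ stranded (no codas are permitted; onsets may contain at most 2 consonants).
Epenthesis after each stranded consonant: /f/ → /fu/, /l/ → /lu/, /h/ → /hu/, /ð/ → /ðu/, /n/ → /nu/.

fuwðiluvθahuðunu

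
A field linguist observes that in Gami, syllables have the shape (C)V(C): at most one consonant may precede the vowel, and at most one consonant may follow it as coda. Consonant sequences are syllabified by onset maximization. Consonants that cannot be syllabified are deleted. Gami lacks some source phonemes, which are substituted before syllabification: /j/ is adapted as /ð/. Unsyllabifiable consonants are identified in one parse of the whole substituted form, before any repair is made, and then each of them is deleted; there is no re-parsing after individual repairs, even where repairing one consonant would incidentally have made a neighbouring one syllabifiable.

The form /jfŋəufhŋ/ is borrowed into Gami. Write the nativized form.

Substitution: /j/ → /ð/, giving /ðfŋəufhŋ/.
The consonants /ð/, /f/, /h/, /ŋ/ cannot be parsed into a legal (C)V(C) syllable (at most one coda consonant is licensed; onsets are limited to one consonant).
Deleting the stranded consonants removes /ð/, /f/, /h/, /ŋ/.

ŋəuf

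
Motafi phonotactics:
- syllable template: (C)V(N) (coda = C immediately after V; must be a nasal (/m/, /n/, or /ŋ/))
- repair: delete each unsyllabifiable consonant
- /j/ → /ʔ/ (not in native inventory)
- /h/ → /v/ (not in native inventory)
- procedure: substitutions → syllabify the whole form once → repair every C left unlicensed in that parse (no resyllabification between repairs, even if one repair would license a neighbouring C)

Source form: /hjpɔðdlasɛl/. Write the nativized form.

pɔlasɛ

Substitution: /h/ → /v/, /j/ → /ʔ/, giving /vʔpɔðdlasɛl/.
Under (C)V(N), the unsyllabifiable consonants are /v/, /ʔ/, /ð/, /d/, /l/ (only a nasal (/m/, /n/, or /ŋ/) is licensed in coda position; onsets are limited to one consonant).
Deletion applies to /v/, /ʔ/, /ð/, /d/, /l/.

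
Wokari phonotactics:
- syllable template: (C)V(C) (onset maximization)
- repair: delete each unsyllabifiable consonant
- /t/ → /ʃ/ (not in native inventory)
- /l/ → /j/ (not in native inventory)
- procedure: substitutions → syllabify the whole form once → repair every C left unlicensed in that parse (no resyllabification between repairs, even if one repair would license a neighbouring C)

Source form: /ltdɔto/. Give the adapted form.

Substitution: /l/ → /j/, /t/ → /ʃ/, giving /jʃdɔʃo/.
Under (C)V(C), the unsyllabifiable consonants are /j/, /ʃ/ (at most one coda consonant is licensed; onsets are limited to one consonant).
Deletion applies to /j/, /ʃ/.

dɔʃo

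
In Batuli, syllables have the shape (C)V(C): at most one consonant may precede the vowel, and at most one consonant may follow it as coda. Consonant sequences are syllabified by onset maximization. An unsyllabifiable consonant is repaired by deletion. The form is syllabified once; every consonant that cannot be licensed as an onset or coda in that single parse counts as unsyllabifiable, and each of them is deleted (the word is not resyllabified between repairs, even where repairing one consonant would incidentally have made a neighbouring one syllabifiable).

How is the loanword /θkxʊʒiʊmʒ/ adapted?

xʊʒiʊm

Under (C)V(C), the unsyllabifiable consonants are /θ/, /k/, /ʒ/ (at most one coda consonant is licensed; onsets are limited to one consonant).
Each unlicensed consonant is deleted: /θ/, /k/, /ʒ/.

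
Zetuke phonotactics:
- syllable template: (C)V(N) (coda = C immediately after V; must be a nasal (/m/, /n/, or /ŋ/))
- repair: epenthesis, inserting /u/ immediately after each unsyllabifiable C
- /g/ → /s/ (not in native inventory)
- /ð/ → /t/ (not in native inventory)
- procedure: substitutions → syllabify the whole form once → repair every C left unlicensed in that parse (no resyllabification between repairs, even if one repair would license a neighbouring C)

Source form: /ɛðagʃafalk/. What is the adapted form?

Substitution: /ð/ → /t/, /g/ → /s/, giving /ɛtasʃafalk/.
The consonants /s/, /l/, /k/ cannot be parsed into a legal (C)V(N) syllable (only a nasal (/m/, /n/, or /ŋ/) is licensed in coda position; onsets are limited to one consonant).
Each unlicensed consonant becomes the onset of a new syllable: /s/ → /su/, /l/ → /lu/, /k/ → /ku/.

ɛtasuʃafaluku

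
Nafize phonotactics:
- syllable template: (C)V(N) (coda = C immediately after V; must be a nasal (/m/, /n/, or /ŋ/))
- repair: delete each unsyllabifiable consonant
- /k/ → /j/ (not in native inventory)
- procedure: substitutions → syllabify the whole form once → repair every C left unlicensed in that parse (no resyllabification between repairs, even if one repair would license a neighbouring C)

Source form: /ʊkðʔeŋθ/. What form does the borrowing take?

Substitution: /k/ → /j/, giving /ʊjðʔeŋθ/.
Syllabifying with onset maximization leaves /j/, /ð/, /θ/ stranded (only a nasal (/m/, /n/, or /ŋ/) is licensed in coda position; onsets are limited to one consonant).
Each unlicensed consonant is deleted: /j/, /ð/, /θ/.

ʊʔeŋ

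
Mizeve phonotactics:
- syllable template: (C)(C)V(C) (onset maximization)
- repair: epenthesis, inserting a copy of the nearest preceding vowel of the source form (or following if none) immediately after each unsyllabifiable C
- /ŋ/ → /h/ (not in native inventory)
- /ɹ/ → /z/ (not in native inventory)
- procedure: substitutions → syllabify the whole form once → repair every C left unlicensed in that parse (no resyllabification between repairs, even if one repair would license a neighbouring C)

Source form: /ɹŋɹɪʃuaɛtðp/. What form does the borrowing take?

Substitution: /ɹ/ → /z/, /ŋ/ → /h/, giving /zhzɪʃuaɛtðp/.
Under (C)(C)V(C), the unsyllabifiable consonants are /z/, /ð/, /p/ (at most one coda consonant is licensed; onsets may contain at most 2 consonants).
Each unlicensed consonant becomes the onset of a new syllable: /z/ → /zɪ/, /ð/ → /ðɛ/, /p/ → /pɛ/.

zɪhzɪʃuaɛtðɛpɛ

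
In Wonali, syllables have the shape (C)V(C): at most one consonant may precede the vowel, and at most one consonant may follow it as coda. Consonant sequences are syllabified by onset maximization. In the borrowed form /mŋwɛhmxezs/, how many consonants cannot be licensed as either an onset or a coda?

Under (C)V(C), the unsyllabifiable consonants are /m/, /ŋ/, /m/, /s/ (at most one coda consonant is licensed; onsets are limited to one consonant).

4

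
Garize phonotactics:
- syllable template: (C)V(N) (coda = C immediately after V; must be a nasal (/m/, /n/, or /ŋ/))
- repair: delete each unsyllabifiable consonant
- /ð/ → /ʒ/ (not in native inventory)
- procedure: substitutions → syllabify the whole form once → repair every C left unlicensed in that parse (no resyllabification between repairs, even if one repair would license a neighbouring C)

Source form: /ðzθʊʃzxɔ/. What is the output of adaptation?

Substitution: /ð/ → /ʒ/, giving /ʒzθʊʃzxɔ/.
Under (C)V(N), the unsyllabifiable consonants are /ʒ/, /z/, /ʃ/, /z/ (only a nasal (/m/, /n/, or /ŋ/) is licensed in coda position; onsets are limited to one consonant).
Deletion applies to /ʒ/, /z/, /ʃ/, /z/.

θʊxɔ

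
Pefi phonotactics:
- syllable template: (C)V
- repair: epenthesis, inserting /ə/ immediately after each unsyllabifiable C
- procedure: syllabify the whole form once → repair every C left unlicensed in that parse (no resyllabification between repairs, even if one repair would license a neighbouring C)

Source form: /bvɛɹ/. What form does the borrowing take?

bəvɛɹə

Under (C)V, the unsyllabifiable consonants are /b/, /ɹ/ (no codas are permitted; onsets are limited to one consonant).
Epenthesis after each stranded consonant: /b/ → /bə/, /ɹ/ → /ɹə/.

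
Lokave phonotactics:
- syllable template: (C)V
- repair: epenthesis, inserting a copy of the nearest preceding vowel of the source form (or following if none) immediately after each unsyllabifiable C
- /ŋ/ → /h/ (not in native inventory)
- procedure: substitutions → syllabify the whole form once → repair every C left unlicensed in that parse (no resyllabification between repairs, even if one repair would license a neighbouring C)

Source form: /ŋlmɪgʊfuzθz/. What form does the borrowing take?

hɪlɪmɪgʊfuzuθuzu

Substitution: /ŋ/ → /h/, giving /hlmɪgʊfuzθz/.
The consonants /h/, /l/, /z/, /θ/, /z/ cannot be parsed into a legal (C)V syllable (no codas are permitted; onsets are limited to one consonant).
Each unlicensed consonant becomes the onset of a new syllable: /h/ → /hɪ/, /l/ → /lɪ/, /z/ → /zu/, /θ/ → /θu/, /z/ → /zu/.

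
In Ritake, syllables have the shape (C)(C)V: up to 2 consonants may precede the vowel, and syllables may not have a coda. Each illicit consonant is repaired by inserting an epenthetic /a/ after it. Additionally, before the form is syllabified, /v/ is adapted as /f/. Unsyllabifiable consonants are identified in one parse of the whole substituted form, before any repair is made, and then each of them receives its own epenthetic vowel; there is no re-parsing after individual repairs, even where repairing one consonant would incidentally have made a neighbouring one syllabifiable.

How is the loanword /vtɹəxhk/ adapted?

Substitution: /v/ → /f/, giving /ftɹəxhk/.
The consonants /f/, /x/, /h/, /k/ cannot be parsed into a legal (C)(C)V syllable (no codas are permitted; onsets may contain at most 2 consonants).
Inserting the epenthetic vowel yields /f/ → /fa/, /x/ → /xa/, /h/ → /ha/, /k/ → /ka/.

fatɹəxahaka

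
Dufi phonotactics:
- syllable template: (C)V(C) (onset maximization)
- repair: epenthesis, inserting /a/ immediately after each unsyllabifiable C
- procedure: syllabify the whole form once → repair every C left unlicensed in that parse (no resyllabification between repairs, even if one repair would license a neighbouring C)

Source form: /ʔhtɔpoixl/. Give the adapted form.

The consonants /ʔ/, /h/, /l/ cannot be parsed into a legal (C)V(C) syllable (at most one coda consonant is licensed; onsets are limited to one consonant).
Each unlicensed consonant becomes the onset of a new syllable: /ʔ/ → /ʔa/, /h/ → /ha/, /l/ → /la/.

ʔahatɔpoixla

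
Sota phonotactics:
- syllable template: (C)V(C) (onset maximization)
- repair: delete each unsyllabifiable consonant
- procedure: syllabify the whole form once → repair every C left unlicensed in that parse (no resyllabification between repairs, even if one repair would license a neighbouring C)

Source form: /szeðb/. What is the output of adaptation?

zeð

The consonants /s/, /b/ cannot be parsed into a legal (C)V(C) syllable (at most one coda consonant is licensed; onsets are limited to one consonant).
Deleting the stranded consonants removes /s/, /b/.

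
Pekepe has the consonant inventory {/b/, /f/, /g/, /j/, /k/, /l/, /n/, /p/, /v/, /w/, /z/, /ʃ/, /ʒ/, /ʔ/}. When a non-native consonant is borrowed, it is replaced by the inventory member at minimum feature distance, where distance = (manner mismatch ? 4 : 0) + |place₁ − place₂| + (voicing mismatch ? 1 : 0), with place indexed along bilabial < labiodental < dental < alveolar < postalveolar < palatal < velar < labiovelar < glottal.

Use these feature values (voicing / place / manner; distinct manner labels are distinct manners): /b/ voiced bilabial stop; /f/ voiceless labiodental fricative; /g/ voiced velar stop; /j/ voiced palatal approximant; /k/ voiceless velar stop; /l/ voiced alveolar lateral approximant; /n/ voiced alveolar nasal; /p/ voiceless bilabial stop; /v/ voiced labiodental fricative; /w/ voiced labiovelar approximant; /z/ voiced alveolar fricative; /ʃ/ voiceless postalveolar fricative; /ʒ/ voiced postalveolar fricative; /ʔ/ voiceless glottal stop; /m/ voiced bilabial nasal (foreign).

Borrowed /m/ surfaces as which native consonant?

n

/n/ is closest: same manner (nasal), place distance 3 (bilabial→alveolar), same voicing; total 3. Next closest is /b/ at distance 4.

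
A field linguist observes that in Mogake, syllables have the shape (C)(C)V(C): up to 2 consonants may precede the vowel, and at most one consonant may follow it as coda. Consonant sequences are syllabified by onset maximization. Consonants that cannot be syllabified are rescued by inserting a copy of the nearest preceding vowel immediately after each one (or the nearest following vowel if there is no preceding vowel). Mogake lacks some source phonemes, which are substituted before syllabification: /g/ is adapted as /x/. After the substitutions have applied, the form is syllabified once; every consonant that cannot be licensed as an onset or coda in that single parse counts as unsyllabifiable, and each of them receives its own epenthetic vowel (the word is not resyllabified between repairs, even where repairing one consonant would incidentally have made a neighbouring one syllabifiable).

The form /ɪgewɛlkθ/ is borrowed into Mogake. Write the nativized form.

ɪxewɛlkɛθɛ

Substitution: /g/ → /x/, giving /ɪxewɛlkθ/.
The consonants /k/, /θ/ cannot be parsed into a legal (C)(C)V(C) syllable (at most one coda consonant is licensed; onsets may contain at most 2 consonants).
Epenthesis after each stranded consonant: /k/ → /kɛ/, /θ/ → /θɛ/.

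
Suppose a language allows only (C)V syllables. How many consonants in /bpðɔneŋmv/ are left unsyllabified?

5

Under (C)V, the unsyllabifiable consonants are /b/, /p/, /ŋ/, /m/, /v/ (no codas are permitted; onsets are limited to one consonant).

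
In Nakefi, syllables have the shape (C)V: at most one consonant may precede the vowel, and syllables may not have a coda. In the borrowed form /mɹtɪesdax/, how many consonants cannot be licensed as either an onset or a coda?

Under (C)V, the unsyllabifiable consonants are /m/, /ɹ/, /s/, /x/ (no codas are permitted; onsets are limited to one consonant).

4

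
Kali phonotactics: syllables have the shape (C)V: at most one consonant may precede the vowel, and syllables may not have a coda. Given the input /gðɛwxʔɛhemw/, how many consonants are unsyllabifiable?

5

Syllabifying with onset maximization leaves /g/, /w/, /x/, /m/, /w/ stranded (no codas are permitted; onsets are limited to one consonant).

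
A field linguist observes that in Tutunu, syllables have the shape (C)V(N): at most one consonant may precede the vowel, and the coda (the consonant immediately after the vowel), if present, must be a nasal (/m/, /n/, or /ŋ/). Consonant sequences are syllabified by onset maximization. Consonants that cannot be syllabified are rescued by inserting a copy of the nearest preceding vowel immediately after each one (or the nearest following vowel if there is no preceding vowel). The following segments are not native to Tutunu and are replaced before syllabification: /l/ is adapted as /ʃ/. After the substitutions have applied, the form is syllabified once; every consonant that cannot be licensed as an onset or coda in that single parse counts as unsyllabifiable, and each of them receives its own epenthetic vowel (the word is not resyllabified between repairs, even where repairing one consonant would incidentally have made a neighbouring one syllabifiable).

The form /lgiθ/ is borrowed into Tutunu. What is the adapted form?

ʃigiθi

Substitution: /l/ → /ʃ/, giving /ʃgiθ/.
The consonants /ʃ/, /θ/ cannot be parsed into a legal (C)V(N) syllable (only a nasal (/m/, /n/, or /ŋ/) is licensed in coda position; onsets are limited to one consonant).
Inserting the epenthetic vowel yields /ʃ/ → /ʃi/, /θ/ → /θi/.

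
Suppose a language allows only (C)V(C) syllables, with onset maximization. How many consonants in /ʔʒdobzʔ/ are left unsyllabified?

4

The consonants /ʔ/, /ʒ/, /z/, /ʔ/ cannot be parsed into a legal (C)V(C) syllable (at most one coda consonant is licensed; onsets are limited to one consonant).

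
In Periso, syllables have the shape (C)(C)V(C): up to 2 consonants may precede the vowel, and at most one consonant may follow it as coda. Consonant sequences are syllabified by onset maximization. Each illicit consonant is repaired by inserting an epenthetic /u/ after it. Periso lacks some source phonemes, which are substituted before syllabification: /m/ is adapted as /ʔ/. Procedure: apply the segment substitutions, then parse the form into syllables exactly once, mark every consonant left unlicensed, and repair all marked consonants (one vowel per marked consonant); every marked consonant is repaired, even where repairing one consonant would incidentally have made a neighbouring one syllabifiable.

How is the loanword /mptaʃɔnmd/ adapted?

ʔuptaʃɔnʔudu

Substitution: /m/ → /ʔ/, giving /ʔptaʃɔnʔd/.
Syllabifying with onset maximization leaves /ʔ/, /ʔ/, /d/ stranded (at most one coda consonant is licensed; onsets may contain at most 2 consonants).
Inserting the epenthetic vowel yields /ʔ/ → /ʔu/, /ʔ/ → /ʔu/, /d/ → /du/.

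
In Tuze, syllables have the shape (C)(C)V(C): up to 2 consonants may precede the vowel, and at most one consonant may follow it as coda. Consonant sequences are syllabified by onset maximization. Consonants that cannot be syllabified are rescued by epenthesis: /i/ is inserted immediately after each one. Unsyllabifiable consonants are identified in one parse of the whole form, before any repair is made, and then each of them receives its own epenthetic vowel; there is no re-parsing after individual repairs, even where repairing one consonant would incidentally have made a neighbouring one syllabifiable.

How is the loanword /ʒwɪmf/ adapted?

ʒwɪmfi

Under (C)(C)V(C), the unsyllabifiable consonants are /f/ (at most one coda consonant is licensed; onsets may contain at most 2 consonants).
Epenthesis after each stranded consonant: /f/ → /fi/.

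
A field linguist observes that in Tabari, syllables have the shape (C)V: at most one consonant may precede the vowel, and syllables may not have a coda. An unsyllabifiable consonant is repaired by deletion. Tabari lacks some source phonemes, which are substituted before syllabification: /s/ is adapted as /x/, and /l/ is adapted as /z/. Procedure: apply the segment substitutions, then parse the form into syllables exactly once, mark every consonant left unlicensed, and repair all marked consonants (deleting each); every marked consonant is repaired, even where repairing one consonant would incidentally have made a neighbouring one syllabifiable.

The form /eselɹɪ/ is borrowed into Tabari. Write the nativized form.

Substitution: /s/ → /x/, /l/ → /z/, giving /exezɹɪ/.
Syllabifying with onset maximization leaves /z/ stranded (no codas are permitted; onsets are limited to one consonant).
Deletion applies to /z/.

exeɹɪ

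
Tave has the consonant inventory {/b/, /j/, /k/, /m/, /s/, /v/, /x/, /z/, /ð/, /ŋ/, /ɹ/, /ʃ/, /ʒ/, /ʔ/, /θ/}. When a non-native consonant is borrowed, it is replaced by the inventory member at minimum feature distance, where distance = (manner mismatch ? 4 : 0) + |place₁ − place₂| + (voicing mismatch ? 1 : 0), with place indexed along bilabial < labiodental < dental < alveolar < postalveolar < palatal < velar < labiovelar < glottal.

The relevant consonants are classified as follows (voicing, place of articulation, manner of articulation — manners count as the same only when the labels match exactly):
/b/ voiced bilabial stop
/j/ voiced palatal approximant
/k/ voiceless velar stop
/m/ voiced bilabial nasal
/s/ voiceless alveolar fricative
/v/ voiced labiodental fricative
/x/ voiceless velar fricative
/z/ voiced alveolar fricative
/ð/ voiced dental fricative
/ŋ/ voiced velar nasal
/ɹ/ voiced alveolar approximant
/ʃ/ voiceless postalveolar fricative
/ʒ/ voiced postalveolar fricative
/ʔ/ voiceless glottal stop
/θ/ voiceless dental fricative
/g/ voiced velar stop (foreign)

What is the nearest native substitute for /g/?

/k/ is closest: same manner (stop), place distance 0 (velar→velar), voicing differs (+1); total 1. Next closest is /ʔ/ at distance 3.

k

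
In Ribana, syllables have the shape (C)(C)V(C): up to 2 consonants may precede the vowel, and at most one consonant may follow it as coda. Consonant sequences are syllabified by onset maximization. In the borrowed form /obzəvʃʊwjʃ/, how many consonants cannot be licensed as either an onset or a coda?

Syllabifying with onset maximization leaves /j/, /ʃ/ stranded (at most one coda consonant is licensed; onsets may contain at most 2 consonants).

2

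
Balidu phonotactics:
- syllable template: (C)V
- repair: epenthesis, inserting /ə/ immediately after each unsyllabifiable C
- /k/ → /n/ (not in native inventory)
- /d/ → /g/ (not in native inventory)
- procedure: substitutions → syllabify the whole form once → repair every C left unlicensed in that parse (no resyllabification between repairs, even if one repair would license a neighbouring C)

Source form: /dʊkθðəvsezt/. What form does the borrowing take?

gʊnəθəðəvəsezətə

Substitution: /d/ → /g/, /k/ → /n/, giving /gʊnθðəvsezt/.
Syllabifying with onset maximization leaves /n/, /θ/, /v/, /z/, /t/ stranded (no codas are permitted; onsets are limited to one consonant).
Epenthesis after each stranded consonant: /n/ → /nə/, /θ/ → /θə/, /v/ → /və/, /z/ → /zə/, /t/ → /tə/.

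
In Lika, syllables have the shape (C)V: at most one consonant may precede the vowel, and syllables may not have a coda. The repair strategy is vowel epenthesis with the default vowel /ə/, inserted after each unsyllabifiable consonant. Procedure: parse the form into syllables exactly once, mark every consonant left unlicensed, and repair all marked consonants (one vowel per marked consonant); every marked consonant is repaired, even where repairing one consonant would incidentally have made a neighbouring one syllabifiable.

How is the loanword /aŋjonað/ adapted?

aŋəjonaðə

Under (C)V, the unsyllabifiable consonants are /ŋ/, /ð/ (no codas are permitted; onsets are limited to one consonant).
Each unlicensed consonant becomes the onset of a new syllable: /ŋ/ → /ŋə/, /ð/ → /ðə/.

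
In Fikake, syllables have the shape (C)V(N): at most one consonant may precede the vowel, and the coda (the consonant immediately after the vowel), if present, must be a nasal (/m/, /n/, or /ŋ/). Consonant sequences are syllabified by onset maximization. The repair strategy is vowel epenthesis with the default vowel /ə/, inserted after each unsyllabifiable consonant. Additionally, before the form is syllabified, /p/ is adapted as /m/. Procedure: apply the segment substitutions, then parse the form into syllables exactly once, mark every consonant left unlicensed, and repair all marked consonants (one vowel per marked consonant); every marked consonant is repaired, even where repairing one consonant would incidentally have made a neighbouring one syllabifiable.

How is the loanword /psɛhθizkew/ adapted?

məsɛhəθizəkewə

Substitution: /p/ → /m/, giving /msɛhθizkew/.
Syllabifying with onset maximization leaves /m/, /h/, /z/, /w/ stranded (only a nasal (/m/, /n/, or /ŋ/) is licensed in coda position; onsets are limited to one consonant).
Inserting the epenthetic vowel yields /m/ → /mə/, /h/ → /hə/, /z/ → /zə/, /w/ → /wə/.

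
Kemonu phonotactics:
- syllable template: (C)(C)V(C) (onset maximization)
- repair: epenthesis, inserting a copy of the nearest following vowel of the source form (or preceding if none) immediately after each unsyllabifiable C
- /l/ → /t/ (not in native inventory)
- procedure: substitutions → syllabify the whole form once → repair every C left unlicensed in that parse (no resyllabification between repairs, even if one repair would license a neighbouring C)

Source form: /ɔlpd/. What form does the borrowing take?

Substitution: /l/ → /t/, giving /ɔtpd/.
Under (C)(C)V(C), the unsyllabifiable consonants are /p/, /d/ (at most one coda consonant is licensed; onsets may contain at most 2 consonants).
Inserting the epenthetic vowel yields /p/ → /pɔ/, /d/ → /dɔ/.

ɔtpɔdɔ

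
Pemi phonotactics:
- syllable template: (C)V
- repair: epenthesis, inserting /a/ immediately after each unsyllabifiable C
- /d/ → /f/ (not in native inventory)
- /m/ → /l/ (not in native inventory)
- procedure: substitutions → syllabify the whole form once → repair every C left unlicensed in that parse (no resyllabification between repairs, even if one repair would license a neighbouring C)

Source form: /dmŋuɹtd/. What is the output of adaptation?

falaŋuɹatafa

Substitution: /d/ → /f/, /m/ → /l/, giving /flŋuɹtf/.
The consonants /f/, /l/, /ɹ/, /t/, /f/ cannot be parsed into a legal (C)V syllable (no codas are permitted; onsets are limited to one consonant).
Inserting the epenthetic vowel yields /f/ → /fa/, /l/ → /la/, /ɹ/ → /ɹa/, /t/ → /ta/, /f/ → /fa/.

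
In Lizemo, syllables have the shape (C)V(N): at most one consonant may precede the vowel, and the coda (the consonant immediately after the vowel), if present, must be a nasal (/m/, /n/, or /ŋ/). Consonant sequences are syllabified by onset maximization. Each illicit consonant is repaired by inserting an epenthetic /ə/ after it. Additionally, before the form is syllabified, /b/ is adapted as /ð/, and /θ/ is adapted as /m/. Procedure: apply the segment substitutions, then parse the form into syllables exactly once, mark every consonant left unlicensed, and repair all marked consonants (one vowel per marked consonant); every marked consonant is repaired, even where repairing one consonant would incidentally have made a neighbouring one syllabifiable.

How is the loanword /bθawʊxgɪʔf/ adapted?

ðəmawʊxəgɪʔəfə

Substitution: /b/ → /ð/, /θ/ → /m/, giving /ðmawʊxgɪʔf/.
Syllabifying with onset maximization leaves /ð/, /x/, /ʔ/, /f/ stranded (only a nasal (/m/, /n/, or /ŋ/) is licensed in coda position; onsets are limited to one consonant).
Each unlicensed consonant becomes the onset of a new syllable: /ð/ → /ðə/, /x/ → /xə/, /ʔ/ → /ʔə/, /f/ → /fə/.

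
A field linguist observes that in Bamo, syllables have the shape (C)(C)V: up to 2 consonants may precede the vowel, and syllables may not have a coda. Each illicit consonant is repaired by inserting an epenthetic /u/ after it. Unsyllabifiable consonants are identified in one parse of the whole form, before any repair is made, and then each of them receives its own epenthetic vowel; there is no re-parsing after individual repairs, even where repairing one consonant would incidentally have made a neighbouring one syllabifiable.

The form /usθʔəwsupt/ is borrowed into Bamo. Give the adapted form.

usuθʔəwsuputu

The consonants /s/, /p/, /t/ cannot be parsed into a legal (C)(C)V syllable (no codas are permitted; onsets may contain at most 2 consonants).
Epenthesis after each stranded consonant: /s/ → /su/, /p/ → /pu/, /t/ → /tu/.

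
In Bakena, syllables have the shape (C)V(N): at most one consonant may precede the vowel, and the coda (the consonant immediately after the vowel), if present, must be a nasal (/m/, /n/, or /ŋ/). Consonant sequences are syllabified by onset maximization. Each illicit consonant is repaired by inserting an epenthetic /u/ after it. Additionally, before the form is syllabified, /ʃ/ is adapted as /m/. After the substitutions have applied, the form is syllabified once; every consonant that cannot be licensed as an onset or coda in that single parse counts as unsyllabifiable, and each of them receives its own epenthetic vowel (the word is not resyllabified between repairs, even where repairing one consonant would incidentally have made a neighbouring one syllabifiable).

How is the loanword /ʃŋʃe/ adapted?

Substitution: /ʃ/ → /m/, giving /mŋme/.
The consonants /m/, /ŋ/ cannot be parsed into a legal (C)V(N) syllable (only a nasal (/m/, /n/, or /ŋ/) is licensed in coda position; onsets are limited to one consonant).
Inserting the epenthetic vowel yields /m/ → /mu/, /ŋ/ → /ŋu/.

muŋume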